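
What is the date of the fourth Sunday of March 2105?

March 1, 2105 is a Sunday.
The first Sunday is therefore March 1 (same day).
The fourth Sunday is 1 + 3×7 = March 22.

March 22, 2105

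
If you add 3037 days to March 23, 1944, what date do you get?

July 16, 1952

+365 (one year) → Mar 23, 1945 (2672 left).
+365 (one year) → Mar 23, 1946 (2307 left).
+365 (one year) → Mar 23, 1947 (1942 left).
+366 (one year; includes Feb 29, 1948) → Mar 23, 1948 (1576 left).
+365 (one year) → Mar 23, 1949 (1211 left).
+365 (one year) → Mar 23, 1950 (846 left).
+365 (one year) → Mar 23, 1951 (481 left).
+366 (one year; includes Feb 29, 1952) → Mar 23, 1952 (115 left).
Mar has 31 days: +9 → Apr 1, 1952 (106 left).
Apr has 30 days: +30 → May 1, 1952 (76 left).
May has 31 days: +31 → Jun 1, 1952 (45 left).
Jun has 30 days: +30 → Jul 1, 1952 (15 left).
+15 → Jul 16, 1952.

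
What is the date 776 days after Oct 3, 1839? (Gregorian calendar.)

+366 (one year; includes Feb 29, 1840) → Oct 3, 1840 (410 left).
+365 (one year) → Oct 3, 1841 (45 left).
Oct has 31 days: +29 → Nov 1, 1841 (16 left).
+16 → Nov 17, 1841.

November 17, 1841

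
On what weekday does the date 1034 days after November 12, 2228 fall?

First find the weekday of Nov 12, 2228. Doomsday rule: the anchor day for the 2200s is Friday. For year 28: 28÷12 = 2 r 4, and 4÷4 = 1, so 2+4+1 = 7.
Friday + 7 ≡ Friday — that's 2228's doomsday.
In November the doomsday date is Nov 7.
Nov 12 is 5 days after Nov 7; 5 mod 7 = 5, so Friday + 5 = Wednesday.
1034 mod 7 = 5, so 1034 days after a Wednesday is Wednesday + 5 = Monday.

Monday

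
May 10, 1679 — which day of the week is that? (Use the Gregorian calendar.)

Doomsday rule: the anchor day for the 1600s is Tuesday. For year 79: 79÷12 = 6 r 7, and 7÷4 = 1, so 6+7+1 = 14.
Tuesday + 14 ≡ Tuesday — that's 1679's doomsday.
In May the doomsday date is May 9.
May 10 is 1 day after May 9; 1 mod 7 = 1, so Tuesday + 1 = Wednesday.

Wednesday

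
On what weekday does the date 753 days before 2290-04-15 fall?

Apr 15, 2290 is a Tuesday.
753 mod 7 = 4, so 753 days before a Tuesday is Tuesday − 4 = Friday.

Friday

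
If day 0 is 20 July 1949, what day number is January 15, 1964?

Jul 20, 1949 → Jul 20, 1950: 365 days.
Jul 20, 1950 → Jul 20, 1951: 365 days.
Jul 20, 1951 → Jul 20, 1952: 366 days (Feb 29, 1952 is in that span).
Jul 20, 1952 → Jul 20, 1953: 365 days.
Jul 20, 1953 → Jul 20, 1954: 365 days.
Jul 20, 1954 → Jul 20, 1955: 365 days.
Jul 20, 1955 → Jul 20, 1956: 366 days (Feb 29, 1956 is in that span).
Jul 20, 1956 → Jul 20, 1957: 365 days.
Jul 20, 1957 → Jul 20, 1958: 365 days.
Jul 20, 1958 → Jul 20, 1959: 365 days.
Jul 20, 1959 → Jul 20, 1960: 366 days (Feb 29, 1960 is in that span).
Jul 20, 1960 → Jul 20, 1961: 365 days.
Jul 20, 1961 → Jul 20, 1962: 365 days.
Jul 20, 1962 → Jul 20, 1963: 365 days.
Jul 20, 1963 → Aug 20, 1963: 31 days (July has 31).
Aug 20, 1963 → Sep 20, 1963: 31 days (August has 31).
Sep 20, 1963 → Oct 20, 1963: 30 days (September has 30).
Oct 20, 1963 → Nov 20, 1963: 31 days (October has 31).
Nov 20, 1963 → Dec 20, 1963: 30 days (November has 30).
Dec 20, 1963 → Jan 15, 1964: 26 days.
Total: 5292 days.

5292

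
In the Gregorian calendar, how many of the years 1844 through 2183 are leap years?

83

Multiples of 4 in [1844,2183]: 85.
Of those, multiples of 100: 3 (not leap unless ÷400).
Multiples of 400: 1.
Leap years = 85 − 3 + 1 = 83.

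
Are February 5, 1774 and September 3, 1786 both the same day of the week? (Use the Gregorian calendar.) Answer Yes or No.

No

From Feb 5, 1774 to Sep 3, 1786 is 4593 days.
4593 mod 7 = 1, so they are different weekdays.
(Feb 5, 1774 is a Saturday; Sep 3, 1786 is a Sunday.)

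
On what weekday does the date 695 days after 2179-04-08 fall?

Apr 8, 2179 is a Thursday.
695 mod 7 = 2, so 695 days after a Thursday is Thursday + 2 = Saturday.

Saturday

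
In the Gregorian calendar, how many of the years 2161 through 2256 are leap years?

23

Multiples of 4 in [2161,2256]: 24.
Of those, multiples of 100: 1 (not leap unless ÷400).
Multiples of 400: 0.
Leap years = 24 − 1 + 0 = 23.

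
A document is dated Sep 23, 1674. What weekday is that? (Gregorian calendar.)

Sunday

Doomsday rule: the anchor day for the 1600s is Tuesday. For year 74: 74÷12 = 6 r 2, and 2÷4 = 0, so 6+2+0 = 8.
Tuesday + 8 ≡ Wednesday — that's 1674's doomsday.
In September the doomsday date is Sep 5.
Sep 23 is 18 days after Sep 5; 18 mod 7 = 4, so Wednesday + 4 = Sunday.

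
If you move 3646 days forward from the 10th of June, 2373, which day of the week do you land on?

Saturday

Jun 10, 2373 is a Sunday.
3646 mod 7 = 6, so 3646 days after a Sunday is Sunday + 6 = Saturday.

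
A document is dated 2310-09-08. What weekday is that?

Thursday

Doomsday rule: the anchor day for the 2300s is Wednesday. For year 10: 10÷12 = 0 r 10, and 10÷4 = 2, so 0+10+2 = 12.
Wednesday + 12 ≡ Monday — that's 2310's doomsday.
In September the doomsday date is Sep 5.
Sep 8 is 3 days after Sep 5; 3 mod 7 = 3, so Monday + 3 = Thursday.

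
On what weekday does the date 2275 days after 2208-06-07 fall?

First find the weekday of Jun 7, 2208. Doomsday rule: the anchor day for the 2200s is Friday. For year 08: 8÷12 = 0 r 8, and 8÷4 = 2, so 0+8+2 = 10.
Friday + 10 ≡ Monday — that's 2208's doomsday.
In June the doomsday date is Jun 6.
Jun 7 is 1 day after Jun 6; 1 mod 7 = 1, so Monday + 1 = Tuesday.
2275 mod 7 = 0, so 2275 days after a Tuesday is Tuesday + 0 = Tuesday.

Tuesday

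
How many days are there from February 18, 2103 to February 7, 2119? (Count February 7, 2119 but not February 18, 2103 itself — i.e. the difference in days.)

5833

Feb 18, 2103 → Feb 18, 2104: 365 days.
Feb 18, 2104 → Feb 18, 2105: 366 days (Feb 29, 2104 is in that span).
Feb 18, 2105 → Feb 18, 2106: 365 days.
Feb 18, 2106 → Feb 18, 2107: 365 days.
Feb 18, 2107 → Feb 18, 2108: 365 days.
Feb 18, 2108 → Feb 18, 2109: 366 days (Feb 29, 2108 is in that span).
Feb 18, 2109 → Feb 18, 2110: 365 days.
Feb 18, 2110 → Feb 18, 2111: 365 days.
Feb 18, 2111 → Feb 18, 2112: 365 days.
Feb 18, 2112 → Feb 18, 2113: 366 days (Feb 29, 2112 is in that span).
Feb 18, 2113 → Feb 18, 2114: 365 days.
Feb 18, 2114 → Feb 18, 2115: 365 days.
Feb 18, 2115 → Feb 18, 2116: 365 days.
Feb 18, 2116 → Feb 18, 2117: 366 days (Feb 29, 2116 is in that span).
Feb 18, 2117 → Feb 18, 2118: 365 days.
Feb 18, 2118 → Mar 18, 2118: 28 days (February has 28).
Mar 18, 2118 → Apr 18, 2118: 31 days (March has 31).
Apr 18, 2118 → May 18, 2118: 30 days (April has 30).
May 18, 2118 → Jun 18, 2118: 31 days (May has 31).
Jun 18, 2118 → Jul 18, 2118: 30 days (June has 30).
Jul 18, 2118 → Aug 18, 2118: 31 days (July has 31).
Aug 18, 2118 → Sep 18, 2118: 31 days (August has 31).
Sep 18, 2118 → Oct 18, 2118: 30 days (September has 30).
Oct 18, 2118 → Nov 18, 2118: 31 days (October has 31).
Nov 18, 2118 → Dec 18, 2118: 30 days (November has 30).
Dec 18, 2118 → Jan 18, 2119: 31 days (December has 31).
Jan 18, 2119 → Feb 7, 2119: 20 days.
Total: 5833 days.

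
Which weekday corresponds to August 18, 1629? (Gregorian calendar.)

Doomsday rule: the anchor day for the 1600s is Tuesday. For year 29: 29÷12 = 2 r 5, and 5÷4 = 1, so 2+5+1 = 8.
Tuesday + 8 ≡ Wednesday — that's 1629's doomsday.
In August the doomsday date is Aug 8.
Aug 18 is 10 days after Aug 8; 10 mod 7 = 3, so Wednesday + 3 = Saturday.

Saturday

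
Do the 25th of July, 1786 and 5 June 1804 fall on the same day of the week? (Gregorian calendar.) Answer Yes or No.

From Jul 25, 1786 to Jun 5, 1804 is 6524 days.
6524 mod 7 = 0, so they are the same weekday.
(Jul 25, 1786 is a Tuesday; Jun 5, 1804 is a Tuesday.)

Yes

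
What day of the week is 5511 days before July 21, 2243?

Wednesday

Jul 21, 2243 is a Friday.
5511 mod 7 = 2, so 5511 days before a Friday is Friday − 2 = Wednesday.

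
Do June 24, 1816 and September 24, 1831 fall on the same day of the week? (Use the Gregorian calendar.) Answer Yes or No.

No

From Jun 24, 1816 to Sep 24, 1831 is 5570 days.
5570 mod 7 = 5, so they are different weekdays.
(Jun 24, 1816 is a Monday; Sep 24, 1831 is a Saturday.)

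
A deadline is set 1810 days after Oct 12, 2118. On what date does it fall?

September 26, 2123

+365 (one year) → Oct 12, 2119 (1445 left).
+366 (one year; includes Feb 29, 2120) → Oct 12, 2120 (1079 left).
+365 (one year) → Oct 12, 2121 (714 left).
+365 (one year) → Oct 12, 2122 (349 left).
Oct has 31 days: +20 → Nov 1, 2122 (329 left).
Nov has 30 days: +30 → Dec 1, 2122 (299 left).
Dec has 31 days: +31 → Jan 1, 2123 (268 left).
Jan has 31 days: +31 → Feb 1, 2123 (237 left).
Feb has 28 days: +28 → Mar 1, 2123 (209 left).
Mar has 31 days: +31 → Apr 1, 2123 (178 left).
Apr has 30 days: +30 → May 1, 2123 (148 left).
May has 31 days: +31 → Jun 1, 2123 (117 left).
Jun has 30 days: +30 → Jul 1, 2123 (87 left).
Jul has 31 days: +31 → Aug 1, 2123 (56 left).
Aug has 31 days: +31 → Sep 1, 2123 (25 left).
+25 → Sep 26, 2123.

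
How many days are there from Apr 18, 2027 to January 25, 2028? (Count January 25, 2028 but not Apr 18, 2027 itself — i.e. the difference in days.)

Apr 18, 2027 → May 18, 2027: 30 days (April has 30).
May 18, 2027 → Jun 18, 2027: 31 days (May has 31).
Jun 18, 2027 → Jul 18, 2027: 30 days (June has 30).
Jul 18, 2027 → Aug 18, 2027: 31 days (July has 31).
Aug 18, 2027 → Sep 18, 2027: 31 days (August has 31).
Sep 18, 2027 → Oct 18, 2027: 30 days (September has 30).
Oct 18, 2027 → Nov 18, 2027: 31 days (October has 31).
Nov 18, 2027 → Dec 18, 2027: 30 days (November has 30).
Dec 18, 2027 → Jan 18, 2028: 31 days (December has 31).
Jan 18, 2028 → Jan 25, 2028: 7 days.
Total: 282 days.

282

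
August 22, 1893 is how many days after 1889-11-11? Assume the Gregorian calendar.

1380

Nov 11, 1889 → Nov 11, 1890: 365 days.
Nov 11, 1890 → Nov 11, 1891: 365 days.
Nov 11, 1891 → Nov 11, 1892: 366 days (Feb 29, 1892 is in that span).
Nov 11, 1892 → Dec 11, 1892: 30 days (November has 30).
Dec 11, 1892 → Jan 11, 1893: 31 days (December has 31).
Jan 11, 1893 → Feb 11, 1893: 31 days (January has 31).
Feb 11, 1893 → Mar 11, 1893: 28 days (February has 28).
Mar 11, 1893 → Apr 11, 1893: 31 days (March has 31).
Apr 11, 1893 → May 11, 1893: 30 days (April has 30).
May 11, 1893 → Jun 11, 1893: 31 days (May has 31).
Jun 11, 1893 → Jul 11, 1893: 30 days (June has 30).
Jul 11, 1893 → Aug 11, 1893: 31 days (July has 31).
Aug 11, 1893 → Aug 22, 1893: 11 days.
Total: 1380 days.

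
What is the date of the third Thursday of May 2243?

May 18, 2243

May 1, 2243 is a Monday.
The first Thursday is therefore May 4 (3 days later).
The third Thursday is 4 + 2×7 = May 18.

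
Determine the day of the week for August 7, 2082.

Friday

Doomsday rule: the anchor day for the 2000s is Tuesday. For year 82: 82÷12 = 6 r 10, and 10÷4 = 2, so 6+10+2 = 18.
Tuesday + 18 ≡ Saturday — that's 2082's doomsday.
In August the doomsday date is Aug 8.
Aug 7 is 1 day before Aug 8; 1 mod 7 = 1, so Saturday − 1 = Friday.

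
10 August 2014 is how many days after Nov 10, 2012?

638

Nov 10, 2012 → Nov 10, 2013: 365 days.
Nov 10, 2013 → Dec 10, 2013: 30 days (November has 30).
Dec 10, 2013 → Jan 10, 2014: 31 days (December has 31).
Jan 10, 2014 → Feb 10, 2014: 31 days (January has 31).
Feb 10, 2014 → Mar 10, 2014: 28 days (February has 28).
Mar 10, 2014 → Apr 10, 2014: 31 days (March has 31).
Apr 10, 2014 → May 10, 2014: 30 days (April has 30).
May 10, 2014 → Jun 10, 2014: 31 days (May has 31).
Jun 10, 2014 → Jul 10, 2014: 30 days (June has 30).
Jul 10, 2014 → Aug 10, 2014: 31 days.
Total: 638 days.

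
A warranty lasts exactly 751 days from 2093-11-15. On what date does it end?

December 6, 2095

+365 (one year) → Nov 15, 2094 (386 left).
Nov has 30 days: +16 → Dec 1, 2094 (370 left).
Dec has 31 days: +31 → Jan 1, 2095 (339 left).
Jan has 31 days: +31 → Feb 1, 2095 (308 left).
Feb has 28 days: +28 → Mar 1, 2095 (280 left).
Mar has 31 days: +31 → Apr 1, 2095 (249 left).
Apr has 30 days: +30 → May 1, 2095 (219 left).
May has 31 days: +31 → Jun 1, 2095 (188 left).
Jun has 30 days: +30 → Jul 1, 2095 (158 left).
Jul has 31 days: +31 → Aug 1, 2095 (127 left).
Aug has 31 days: +31 → Sep 1, 2095 (96 left).
Sep has 30 days: +30 → Oct 1, 2095 (66 left).
Oct has 31 days: +31 → Nov 1, 2095 (35 left).
Nov has 30 days: +30 → Dec 1, 2095 (5 left).
+5 → Dec 6, 2095.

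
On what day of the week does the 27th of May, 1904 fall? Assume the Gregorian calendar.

January 1, 1904 is a Friday.
Jan 1, 1904 → Feb 1, 1904: 31 days (January has 31).
Feb 1, 1904 → Mar 1, 1904: 29 days (February has 29).
Mar 1, 1904 → Apr 1, 1904: 31 days (March has 31).
Apr 1, 1904 → May 1, 1904: 30 days (April has 30).
May 1, 1904 → May 27, 1904: 26 days.
Total: 147 days.
147 mod 7 = 0, so Friday + 0 = Friday.

Friday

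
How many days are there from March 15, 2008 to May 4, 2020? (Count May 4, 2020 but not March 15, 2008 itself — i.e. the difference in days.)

4433

Mar 15, 2008 → Mar 15, 2009: 365 days.
Mar 15, 2009 → Mar 15, 2010: 365 days.
Mar 15, 2010 → Mar 15, 2011: 365 days.
Mar 15, 2011 → Mar 15, 2012: 366 days (Feb 29, 2012 is in that span).
Mar 15, 2012 → Mar 15, 2013: 365 days.
Mar 15, 2013 → Mar 15, 2014: 365 days.
Mar 15, 2014 → Mar 15, 2015: 365 days.
Mar 15, 2015 → Mar 15, 2016: 366 days (Feb 29, 2016 is in that span).
Mar 15, 2016 → Mar 15, 2017: 365 days.
Mar 15, 2017 → Mar 15, 2018: 365 days.
Mar 15, 2018 → Mar 15, 2019: 365 days.
Mar 15, 2019 → Mar 15, 2020: 366 days (Feb 29, 2020 is in that span).
Mar 15, 2020 → Apr 15, 2020: 31 days (March has 31).
Apr 15, 2020 → May 4, 2020: 19 days.
Total: 4433 days.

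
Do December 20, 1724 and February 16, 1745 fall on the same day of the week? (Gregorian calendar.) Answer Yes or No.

No

From Dec 20, 1724 to Feb 16, 1745 is 7363 days.
7363 mod 7 = 6, so they are different weekdays.
(Dec 20, 1724 is a Wednesday; Feb 16, 1745 is a Tuesday.)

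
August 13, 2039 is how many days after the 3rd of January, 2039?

222

Jan 3, 2039 → Feb 3, 2039: 31 days (January has 31).
Feb 3, 2039 → Mar 3, 2039: 28 days (February has 28).
Mar 3, 2039 → Apr 3, 2039: 31 days (March has 31).
Apr 3, 2039 → May 3, 2039: 30 days (April has 30).
May 3, 2039 → Jun 3, 2039: 31 days (May has 31).
Jun 3, 2039 → Jul 3, 2039: 30 days (June has 30).
Jul 3, 2039 → Aug 3, 2039: 31 days (July has 31).
Aug 3, 2039 → Aug 13, 2039: 10 days.
Total: 222 days.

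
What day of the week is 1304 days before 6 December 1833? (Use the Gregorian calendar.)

Wednesday

Dec 6, 1833 is a Friday.
1304 mod 7 = 2, so 1304 days before a Friday is Friday − 2 = Wednesday.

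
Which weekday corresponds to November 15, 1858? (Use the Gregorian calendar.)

Monday

Doomsday rule: the anchor day for the 1800s is Friday. For year 58: 58÷12 = 4 r 10, and 10÷4 = 2, so 4+10+2 = 16.
Friday + 16 ≡ Sunday — that's 1858's doomsday.
In November the doomsday date is Nov 7.
Nov 15 is 8 days after Nov 7; 8 mod 7 = 1, so Sunday + 1 = Monday.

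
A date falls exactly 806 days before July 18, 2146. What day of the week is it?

Sunday

First find the weekday of Jul 18, 2146. Doomsday rule: the anchor day for the 2100s is Sunday. For year 46: 46÷12 = 3 r 10, and 10÷4 = 2, so 3+10+2 = 15.
Sunday + 15 ≡ Monday — that's 2146's doomsday.
In July the doomsday date is Jul 11.
Jul 18 is 7 days after Jul 11; 7 mod 7 = 0, so Monday + 0 = Monday.
806 mod 7 = 1, so 806 days before a Monday is Monday − 1 = Sunday.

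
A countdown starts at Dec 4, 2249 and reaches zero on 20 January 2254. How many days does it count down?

1508

Dec 4, 2249 → Dec 4, 2250: 365 days.
Dec 4, 2250 → Dec 4, 2251: 365 days.
Dec 4, 2251 → Dec 4, 2252: 366 days (Feb 29, 2252 is in that span).
Dec 4, 2252 → Dec 4, 2253: 365 days.
Dec 4, 2253 → Jan 4, 2254: 31 days (December has 31).
Jan 4, 2254 → Jan 20, 2254: 16 days.
Total: 1508 days.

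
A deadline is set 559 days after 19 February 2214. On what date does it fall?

September 1, 2215

+365 (one year) → Feb 19, 2215 (194 left).
Feb has 28 days: +10 → Mar 1, 2215 (184 left).
Mar has 31 days: +31 → Apr 1, 2215 (153 left).
Apr has 30 days: +30 → May 1, 2215 (123 left).
May has 31 days: +31 → Jun 1, 2215 (92 left).
Jun has 30 days: +30 → Jul 1, 2215 (62 left).
Jul has 31 days: +31 → Aug 1, 2215 (31 left).
Aug has 31 days: +31 → Sep 1, 2215 (0 left).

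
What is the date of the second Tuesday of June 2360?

June 14, 2360

June 1, 2360 is a Wednesday.
The first Tuesday is therefore June 7 (6 days later).
The second Tuesday is 7 + 1×7 = June 14.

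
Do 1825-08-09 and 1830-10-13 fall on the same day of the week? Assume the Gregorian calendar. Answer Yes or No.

No

From Aug 9, 1825 to Oct 13, 1830 is 1891 days.
1891 mod 7 = 1, so they are different weekdays.
(Aug 9, 1825 is a Tuesday; Oct 13, 1830 is a Wednesday.)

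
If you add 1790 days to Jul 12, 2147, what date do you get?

+366 (one year; includes Feb 29, 2148) → Jul 12, 2148 (1424 left).
+365 (one year) → Jul 12, 2149 (1059 left).
+365 (one year) → Jul 12, 2150 (694 left).
+365 (one year) → Jul 12, 2151 (329 left).
Jul has 31 days: +20 → Aug 1, 2151 (309 left).
Aug has 31 days: +31 → Sep 1, 2151 (278 left).
Sep has 30 days: +30 → Oct 1, 2151 (248 left).
Oct has 31 days: +31 → Nov 1, 2151 (217 left).
Nov has 30 days: +30 → Dec 1, 2151 (187 left).
Dec has 31 days: +31 → Jan 1, 2152 (156 left).
Jan has 31 days: +31 → Feb 1, 2152 (125 left).
Feb has 29 days: +29 → Mar 1, 2152 (96 left).
Mar has 31 days: +31 → Apr 1, 2152 (65 left).
Apr has 30 days: +30 → May 1, 2152 (35 left).
May has 31 days: +31 → Jun 1, 2152 (4 left).
+4 → Jun 5, 2152.

June 5, 2152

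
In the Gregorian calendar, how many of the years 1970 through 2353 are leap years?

Multiples of 4 in [1970,2353]: 96.
Of those, multiples of 100: 4 (not leap unless ÷400).
Multiples of 400: 1.
Leap years = 96 − 4 + 1 = 93.

93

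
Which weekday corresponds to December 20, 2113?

Doomsday rule: the anchor day for the 2100s is Sunday. For year 13: 13÷12 = 1 r 1, and 1÷4 = 0, so 1+1+0 = 2.
Sunday + 2 ≡ Tuesday — that's 2113's doomsday.
In December the doomsday date is Dec 12.
Dec 20 is 8 days after Dec 12; 8 mod 7 = 1, so Tuesday + 1 = Wednesday.

Wednesday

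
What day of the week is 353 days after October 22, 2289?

Friday

First find the weekday of Oct 22, 2289. Doomsday rule: the anchor day for the 2200s is Friday. For year 89: 89÷12 = 7 r 5, and 5÷4 = 1, so 7+5+1 = 13.
Friday + 13 ≡ Thursday — that's 2289's doomsday.
In October the doomsday date is Oct 10.
Oct 22 is 12 days after Oct 10; 12 mod 7 = 5, so Thursday + 5 = Tuesday.
353 mod 7 = 3, so 353 days after a Tuesday is Tuesday + 3 = Friday.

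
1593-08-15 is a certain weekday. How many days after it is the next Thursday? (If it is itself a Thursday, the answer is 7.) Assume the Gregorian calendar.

4

Aug 15, 1593 is a Sunday.
From Sunday to the next Thursday is 4 days.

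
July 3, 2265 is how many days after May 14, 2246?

6990

May 14, 2246 → May 14, 2247: 365 days.
May 14, 2247 → May 14, 2248: 366 days (Feb 29, 2248 is in that span).
May 14, 2248 → May 14, 2249: 365 days.
May 14, 2249 → May 14, 2250: 365 days.
May 14, 2250 → May 14, 2251: 365 days.
May 14, 2251 → May 14, 2252: 366 days (Feb 29, 2252 is in that span).
May 14, 2252 → May 14, 2253: 365 days.
May 14, 2253 → May 14, 2254: 365 days.
May 14, 2254 → May 14, 2255: 365 days.
May 14, 2255 → May 14, 2256: 366 days (Feb 29, 2256 is in that span).
May 14, 2256 → May 14, 2257: 365 days.
May 14, 2257 → May 14, 2258: 365 days.
May 14, 2258 → May 14, 2259: 365 days.
May 14, 2259 → May 14, 2260: 366 days (Feb 29, 2260 is in that span).
May 14, 2260 → May 14, 2261: 365 days.
May 14, 2261 → May 14, 2262: 365 days.
May 14, 2262 → May 14, 2263: 365 days.
May 14, 2263 → May 14, 2264: 366 days (Feb 29, 2264 is in that span).
May 14, 2264 → May 14, 2265: 365 days.
May 14, 2265 → Jun 14, 2265: 31 days (May has 31).
Jun 14, 2265 → Jul 3, 2265: 19 days.
Total: 6990 days.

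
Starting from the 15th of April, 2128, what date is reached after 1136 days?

+365 (one year) → Apr 15, 2129 (771 left).
+365 (one year) → Apr 15, 2130 (406 left).
+365 (one year) → Apr 15, 2131 (41 left).
Apr has 30 days: +16 → May 1, 2131 (25 left).
+25 → May 26, 2131.

May 26, 2131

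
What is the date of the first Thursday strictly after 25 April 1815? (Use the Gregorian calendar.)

April 27, 1815

Apr 25, 1815 is a Tuesday.
From Tuesday to the next Thursday is 2 days.
Apr 25, 1815 + 2 = Apr 27, 1815.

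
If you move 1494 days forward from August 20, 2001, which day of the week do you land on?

First find the weekday of Aug 20, 2001. Doomsday rule: the anchor day for the 2000s is Tuesday. For year 01: 1÷12 = 0 r 1, and 1÷4 = 0, so 0+1+0 = 1.
Tuesday + 1 ≡ Wednesday — that's 2001's doomsday.
In August the doomsday date is Aug 8.
Aug 20 is 12 days after Aug 8; 12 mod 7 = 5, so Wednesday + 5 = Monday.
1494 mod 7 = 3, so 1494 days after a Monday is Monday + 3 = Thursday.

Thursday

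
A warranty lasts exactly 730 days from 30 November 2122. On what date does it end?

+365 (one year) → Nov 30, 2123 (365 left).
Nov has 30 days: +1 → Dec 1, 2123 (364 left).
Dec has 31 days: +31 → Jan 1, 2124 (333 left).
Jan has 31 days: +31 → Feb 1, 2124 (302 left).
Feb has 29 days: +29 → Mar 1, 2124 (273 left).
Mar has 31 days: +31 → Apr 1, 2124 (242 left).
Apr has 30 days: +30 → May 1, 2124 (212 left).
May has 31 days: +31 → Jun 1, 2124 (181 left).
Jun has 30 days: +30 → Jul 1, 2124 (151 left).
Jul has 31 days: +31 → Aug 1, 2124 (120 left).
Aug has 31 days: +31 → Sep 1, 2124 (89 left).
Sep has 30 days: +30 → Oct 1, 2124 (59 left).
Oct has 31 days: +31 → Nov 1, 2124 (28 left).
+28 → Nov 29, 2124.

November 29, 2124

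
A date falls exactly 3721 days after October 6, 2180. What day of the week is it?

Tuesday

Oct 6, 2180 is a Friday.
3721 mod 7 = 4, so 3721 days after a Friday is Friday + 4 = Tuesday.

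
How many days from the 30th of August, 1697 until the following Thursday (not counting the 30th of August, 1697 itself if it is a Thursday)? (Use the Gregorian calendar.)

6

Aug 30, 1697 is a Friday.
From Friday to the next Thursday is 6 days.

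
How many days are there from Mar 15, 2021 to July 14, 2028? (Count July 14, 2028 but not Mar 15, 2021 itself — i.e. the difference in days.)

2678

Mar 15, 2021 → Mar 15, 2022: 365 days.
Mar 15, 2022 → Mar 15, 2023: 365 days.
Mar 15, 2023 → Mar 15, 2024: 366 days (Feb 29, 2024 is in that span).
Mar 15, 2024 → Mar 15, 2025: 365 days.
Mar 15, 2025 → Mar 15, 2026: 365 days.
Mar 15, 2026 → Mar 15, 2027: 365 days.
Mar 15, 2027 → Mar 15, 2028: 366 days (Feb 29, 2028 is in that span).
Mar 15, 2028 → Apr 15, 2028: 31 days (March has 31).
Apr 15, 2028 → May 15, 2028: 30 days (April has 30).
May 15, 2028 → Jun 15, 2028: 31 days (May has 31).
Jun 15, 2028 → Jul 14, 2028: 29 days.
Total: 2678 days.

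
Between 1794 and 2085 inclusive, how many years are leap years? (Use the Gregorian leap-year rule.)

Multiples of 4 in [1794,2085]: 73.
Of those, multiples of 100: 3 (not leap unless ÷400).
Multiples of 400: 1.
Leap years = 73 − 3 + 1 = 71.

71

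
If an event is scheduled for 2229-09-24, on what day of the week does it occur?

Thursday

Doomsday rule: the anchor day for the 2200s is Friday. For year 29: 29÷12 = 2 r 5, and 5÷4 = 1, so 2+5+1 = 8.
Friday + 8 ≡ Saturday — that's 2229's doomsday.
In September the doomsday date is Sep 5.
Sep 24 is 19 days after Sep 5; 19 mod 7 = 5, so Saturday + 5 = Thursday.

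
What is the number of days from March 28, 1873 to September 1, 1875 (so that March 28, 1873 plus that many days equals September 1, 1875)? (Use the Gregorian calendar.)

Mar 28, 1873 → Mar 28, 1874: 365 days.
Mar 28, 1874 → Mar 28, 1875: 365 days.
Mar 28, 1875 → Apr 28, 1875: 31 days (March has 31).
Apr 28, 1875 → May 28, 1875: 30 days (April has 30).
May 28, 1875 → Jun 28, 1875: 31 days (May has 31).
Jun 28, 1875 → Jul 28, 1875: 30 days (June has 30).
Jul 28, 1875 → Aug 28, 1875: 31 days (July has 31).
Aug 28, 1875 → Sep 1, 1875: 4 days.
Total: 887 days.

887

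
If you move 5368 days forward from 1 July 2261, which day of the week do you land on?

Sunday

Jul 1, 2261 is a Monday.
5368 mod 7 = 6, so 5368 days after a Monday is Monday + 6 = Sunday.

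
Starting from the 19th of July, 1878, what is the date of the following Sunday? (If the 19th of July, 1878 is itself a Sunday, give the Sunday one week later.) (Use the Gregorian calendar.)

Jul 19, 1878 is a Friday.
From Friday to the next Sunday is 2 days.
Jul 19, 1878 + 2 = Jul 21, 1878.

July 21, 1878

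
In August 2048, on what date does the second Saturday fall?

August 8, 2048

August 1, 2048 is a Saturday.
The first Saturday is therefore August 1 (same day).
The second Saturday is 1 + 1×7 = August 8.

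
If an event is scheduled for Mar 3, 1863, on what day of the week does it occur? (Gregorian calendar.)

Doomsday rule: the anchor day for the 1800s is Friday. For year 63: 63÷12 = 5 r 3, and 3÷4 = 0, so 5+3+0 = 8.
Friday + 8 ≡ Saturday — that's 1863's doomsday.
In March the doomsday date is Mar 14.
Mar 3 is 11 days before Mar 14; 11 mod 7 = 4, so Saturday − 4 = Tuesday.

Tuesday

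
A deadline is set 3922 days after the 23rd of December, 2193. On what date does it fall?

September 19, 2204

+365 (one year) → Dec 23, 2194 (3557 left).
+365 (one year) → Dec 23, 2195 (3192 left).
+366 (one year; includes Feb 29, 2196) → Dec 23, 2196 (2826 left).
+365 (one year) → Dec 23, 2197 (2461 left).
+365 (one year) → Dec 23, 2198 (2096 left).
+365 (one year) → Dec 23, 2199 (1731 left).
+365 (one year) → Dec 23, 2200 (1366 left).
+365 (one year) → Dec 23, 2201 (1001 left).
+365 (one year) → Dec 23, 2202 (636 left).
+365 (one year) → Dec 23, 2203 (271 left).
Dec has 31 days: +9 → Jan 1, 2204 (262 left).
Jan has 31 days: +31 → Feb 1, 2204 (231 left).
Feb has 29 days: +29 → Mar 1, 2204 (202 left).
Mar has 31 days: +31 → Apr 1, 2204 (171 left).
Apr has 30 days: +30 → May 1, 2204 (141 left).
May has 31 days: +31 → Jun 1, 2204 (110 left).
Jun has 30 days: +30 → Jul 1, 2204 (80 left).
Jul has 31 days: +31 → Aug 1, 2204 (49 left).
Aug has 31 days: +31 → Sep 1, 2204 (18 left).
+18 → Sep 19, 2204.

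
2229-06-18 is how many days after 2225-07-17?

1432

Jul 17, 2225 → Jul 17, 2226: 365 days.
Jul 17, 2226 → Jul 17, 2227: 365 days.
Jul 17, 2227 → Jul 17, 2228: 366 days (Feb 29, 2228 is in that span).
Jul 17, 2228 → Aug 17, 2228: 31 days (July has 31).
Aug 17, 2228 → Sep 17, 2228: 31 days (August has 31).
Sep 17, 2228 → Oct 17, 2228: 30 days (September has 30).
Oct 17, 2228 → Nov 17, 2228: 31 days (October has 31).
Nov 17, 2228 → Dec 17, 2228: 30 days (November has 30).
Dec 17, 2228 → Jan 17, 2229: 31 days (December has 31).
Jan 17, 2229 → Feb 17, 2229: 31 days (January has 31).
Feb 17, 2229 → Mar 17, 2229: 28 days (February has 28).
Mar 17, 2229 → Apr 17, 2229: 31 days (March has 31).
Apr 17, 2229 → May 17, 2229: 30 days (April has 30).
May 17, 2229 → Jun 17, 2229: 31 days (May has 31).
Jun 17, 2229 → Jun 18, 2229: 1 days.
Total: 1432 days.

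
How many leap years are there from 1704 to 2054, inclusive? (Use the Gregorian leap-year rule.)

86

Multiples of 4 in [1704,2054]: 88.
Of those, multiples of 100: 3 (not leap unless ÷400).
Multiples of 400: 1.
Leap years = 88 − 3 + 1 = 86.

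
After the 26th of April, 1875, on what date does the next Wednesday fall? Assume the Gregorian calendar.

Apr 26, 1875 is a Monday.
From Monday to the next Wednesday is 2 days.
Apr 26, 1875 + 2 = Apr 28, 1875.

April 28, 1875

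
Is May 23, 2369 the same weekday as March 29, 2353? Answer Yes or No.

From Mar 29, 2353 to May 23, 2369 is 5899 days.
5899 mod 7 = 5, so they are different weekdays.
(Mar 29, 2353 is a Sunday; May 23, 2369 is a Friday.)

No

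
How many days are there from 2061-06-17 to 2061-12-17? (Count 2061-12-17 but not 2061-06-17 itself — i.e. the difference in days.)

183

Jun 17, 2061 → Jul 17, 2061: 30 days (June has 30).
Jul 17, 2061 → Aug 17, 2061: 31 days (July has 31).
Aug 17, 2061 → Sep 17, 2061: 31 days (August has 31).
Sep 17, 2061 → Oct 17, 2061: 30 days (September has 30).
Oct 17, 2061 → Nov 17, 2061: 31 days (October has 31).
Nov 17, 2061 → Dec 17, 2061: 30 days.
Total: 183 days.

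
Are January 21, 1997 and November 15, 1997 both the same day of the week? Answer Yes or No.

No

From Jan 21, 1997 to Nov 15, 1997 is 298 days.
298 mod 7 = 4, so they are different weekdays.
(Jan 21, 1997 is a Tuesday; Nov 15, 1997 is a Saturday.)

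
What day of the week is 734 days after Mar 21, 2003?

Thursday

Mar 21, 2003 is a Friday.
734 mod 7 = 6, so 734 days after a Friday is Friday + 6 = Thursday.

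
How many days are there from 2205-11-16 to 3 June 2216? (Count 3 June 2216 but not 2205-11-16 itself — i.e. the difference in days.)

Nov 16, 2205 → Nov 16, 2206: 365 days.
Nov 16, 2206 → Nov 16, 2207: 365 days.
Nov 16, 2207 → Nov 16, 2208: 366 days (Feb 29, 2208 is in that span).
Nov 16, 2208 → Nov 16, 2209: 365 days.
Nov 16, 2209 → Nov 16, 2210: 365 days.
Nov 16, 2210 → Nov 16, 2211: 365 days.
Nov 16, 2211 → Nov 16, 2212: 366 days (Feb 29, 2212 is in that span).
Nov 16, 2212 → Nov 16, 2213: 365 days.
Nov 16, 2213 → Nov 16, 2214: 365 days.
Nov 16, 2214 → Nov 16, 2215: 365 days.
Nov 16, 2215 → Dec 16, 2215: 30 days (November has 30).
Dec 16, 2215 → Jan 16, 2216: 31 days (December has 31).
Jan 16, 2216 → Feb 16, 2216: 31 days (January has 31).
Feb 16, 2216 → Mar 16, 2216: 29 days (February has 29).
Mar 16, 2216 → Apr 16, 2216: 31 days (March has 31).
Apr 16, 2216 → May 16, 2216: 30 days (April has 30).
May 16, 2216 → Jun 3, 2216: 18 days.
Total: 3852 days.

3852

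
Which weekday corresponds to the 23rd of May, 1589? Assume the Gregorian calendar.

Tuesday

Doomsday rule: the anchor day for the 1500s is Wednesday. For year 89: 89÷12 = 7 r 5, and 5÷4 = 1, so 7+5+1 = 13.
Wednesday + 13 ≡ Tuesday — that's 1589's doomsday.
In May the doomsday date is May 9.
May 23 is 14 days after May 9; 14 mod 7 = 0, so Tuesday + 0 = Tuesday.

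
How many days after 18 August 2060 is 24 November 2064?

1559

Aug 18, 2060 → Aug 18, 2061: 365 days.
Aug 18, 2061 → Aug 18, 2062: 365 days.
Aug 18, 2062 → Aug 18, 2063: 365 days.
Aug 18, 2063 → Aug 18, 2064: 366 days (Feb 29, 2064 is in that span).
Aug 18, 2064 → Sep 18, 2064: 31 days (August has 31).
Sep 18, 2064 → Oct 18, 2064: 30 days (September has 30).
Oct 18, 2064 → Nov 18, 2064: 31 days (October has 31).
Nov 18, 2064 → Nov 24, 2064: 6 days.
Total: 1559 days.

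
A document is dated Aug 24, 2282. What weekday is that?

Doomsday rule: the anchor day for the 2200s is Friday. For year 82: 82÷12 = 6 r 10, and 10÷4 = 2, so 6+10+2 = 18.
Friday + 18 ≡ Tuesday — that's 2282's doomsday.
In August the doomsday date is Aug 8.
Aug 24 is 16 days after Aug 8; 16 mod 7 = 2, so Tuesday + 2 = Thursday.

Thursday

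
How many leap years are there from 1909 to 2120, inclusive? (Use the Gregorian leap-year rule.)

Multiples of 4 in [1909,2120]: 53.
Of those, multiples of 100: 2 (not leap unless ÷400).
Multiples of 400: 1.
Leap years = 53 − 2 + 1 = 52.

52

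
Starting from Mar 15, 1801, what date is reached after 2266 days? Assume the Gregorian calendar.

+365 (one year) → Mar 15, 1802 (1901 left).
+365 (one year) → Mar 15, 1803 (1536 left).
+366 (one year; includes Feb 29, 1804) → Mar 15, 1804 (1170 left).
+365 (one year) → Mar 15, 1805 (805 left).
+365 (one year) → Mar 15, 1806 (440 left).
+365 (one year) → Mar 15, 1807 (75 left).
Mar has 31 days: +17 → Apr 1, 1807 (58 left).
Apr has 30 days: +30 → May 1, 1807 (28 left).
+28 → May 29, 1807.

May 29, 1807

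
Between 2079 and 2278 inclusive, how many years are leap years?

Multiples of 4 in [2079,2278]: 50.
Of those, multiples of 100: 2 (not leap unless ÷400).
Multiples of 400: 0.
Leap years = 50 − 2 + 0 = 48.

48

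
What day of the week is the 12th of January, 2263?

Doomsday rule: the anchor day for the 2200s is Friday. For year 63: 63÷12 = 5 r 3, and 3÷4 = 0, so 5+3+0 = 8.
Friday + 8 ≡ Saturday — that's 2263's doomsday.
In January the doomsday date is Jan 3 (2263 is not a leap year).
Jan 12 is 9 days after Jan 3; 9 mod 7 = 2, so Saturday + 2 = Monday.

Monday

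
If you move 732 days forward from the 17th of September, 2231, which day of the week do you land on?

First find the weekday of Sep 17, 2231. Doomsday rule: the anchor day for the 2200s is Friday. For year 31: 31÷12 = 2 r 7, and 7÷4 = 1, so 2+7+1 = 10.
Friday + 10 ≡ Monday — that's 2231's doomsday.
In September the doomsday date is Sep 5.
Sep 17 is 12 days after Sep 5; 12 mod 7 = 5, so Monday + 5 = Saturday.
732 mod 7 = 4, so 732 days after a Saturday is Saturday + 4 = Wednesday.

Wednesday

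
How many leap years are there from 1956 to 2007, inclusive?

13

Multiples of 4 in [1956,2007]: 13.
Of those, multiples of 100: 1 (not leap unless ÷400).
Multiples of 400: 1.
Leap years = 13 − 1 + 1 = 13.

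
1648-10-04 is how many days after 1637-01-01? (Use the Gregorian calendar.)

4294

Jan 1, 1637 → Jan 1, 1638: 365 days.
Jan 1, 1638 → Jan 1, 1639: 365 days.
Jan 1, 1639 → Jan 1, 1640: 365 days.
Jan 1, 1640 → Jan 1, 1641: 366 days (Feb 29, 1640 is in that span).
Jan 1, 1641 → Jan 1, 1642: 365 days.
Jan 1, 1642 → Jan 1, 1643: 365 days.
Jan 1, 1643 → Jan 1, 1644: 365 days.
Jan 1, 1644 → Jan 1, 1645: 366 days (Feb 29, 1644 is in that span).
Jan 1, 1645 → Jan 1, 1646: 365 days.
Jan 1, 1646 → Jan 1, 1647: 365 days.
Jan 1, 1647 → Jan 1, 1648: 365 days.
Jan 1, 1648 → Feb 1, 1648: 31 days (January has 31).
Feb 1, 1648 → Mar 1, 1648: 29 days (February has 29).
Mar 1, 1648 → Apr 1, 1648: 31 days (March has 31).
Apr 1, 1648 → May 1, 1648: 30 days (April has 30).
May 1, 1648 → Jun 1, 1648: 31 days (May has 31).
Jun 1, 1648 → Jul 1, 1648: 30 days (June has 30).
Jul 1, 1648 → Aug 1, 1648: 31 days (July has 31).
Aug 1, 1648 → Sep 1, 1648: 31 days (August has 31).
Sep 1, 1648 → Oct 1, 1648: 30 days (September has 30).
Oct 1, 1648 → Oct 4, 1648: 3 days.
Total: 4294 days.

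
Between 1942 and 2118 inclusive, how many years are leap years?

43

Multiples of 4 in [1942,2118]: 44.
Of those, multiples of 100: 2 (not leap unless ÷400).
Multiples of 400: 1.
Leap years = 44 − 2 + 1 = 43.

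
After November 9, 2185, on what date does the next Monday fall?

Nov 9, 2185 is a Wednesday.
From Wednesday to the next Monday is 5 days.
Nov 9, 2185 + 5 = Nov 14, 2185.

November 14, 2185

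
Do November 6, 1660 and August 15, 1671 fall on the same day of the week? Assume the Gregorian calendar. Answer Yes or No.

From Nov 6, 1660 to Aug 15, 1671 is 3934 days.
3934 mod 7 = 0, so they are the same weekday.
(Nov 6, 1660 is a Saturday; Aug 15, 1671 is a Saturday.)

Yes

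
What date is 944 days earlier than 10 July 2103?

December 8, 2100

−365 (one year) → Jul 10, 2102 (579 left).
−365 (one year) → Jul 10, 2101 (214 left).
−10 → Jun 30, 2101 (end of Jun, 30 days; 204 left).
−30 → May 31, 2101 (end of May, 31 days; 174 left).
−31 → Apr 30, 2101 (end of Apr, 30 days; 143 left).
−30 → Mar 31, 2101 (end of Mar, 31 days; 113 left).
−31 → Feb 28, 2101 (end of Feb, 28 days; 82 left).
−28 → Jan 31, 2101 (end of Jan, 31 days; 54 left).
−31 → Dec 31, 2100 (end of Dec, 31 days; 23 left).
−23 → Dec 8, 2100.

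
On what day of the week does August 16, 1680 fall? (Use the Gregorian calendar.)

Friday

Doomsday rule: the anchor day for the 1600s is Tuesday. For year 80: 80÷12 = 6 r 8, and 8÷4 = 2, so 6+8+2 = 16.
Tuesday + 16 ≡ Thursday — that's 1680's doomsday.
In August the doomsday date is Aug 8.
Aug 16 is 8 days after Aug 8; 8 mod 7 = 1, so Thursday + 1 = Friday.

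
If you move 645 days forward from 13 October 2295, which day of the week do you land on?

First find the weekday of Oct 13, 2295. Doomsday rule: the anchor day for the 2200s is Friday. For year 95: 95÷12 = 7 r 11, and 11÷4 = 2, so 7+11+2 = 20.
Friday + 20 ≡ Thursday — that's 2295's doomsday.
In October the doomsday date is Oct 10.
Oct 13 is 3 days after Oct 10; 3 mod 7 = 3, so Thursday + 3 = Sunday.
645 mod 7 = 1, so 645 days after a Sunday is Sunday + 1 = Monday.

Monday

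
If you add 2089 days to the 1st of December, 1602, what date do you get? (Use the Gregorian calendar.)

+365 (one year) → Dec 1, 1603 (1724 left).
+366 (one year; includes Feb 29, 1604) → Dec 1, 1604 (1358 left).
+365 (one year) → Dec 1, 1605 (993 left).
+365 (one year) → Dec 1, 1606 (628 left).
+365 (one year) → Dec 1, 1607 (263 left).
Dec has 31 days: +31 → Jan 1, 1608 (232 left).
Jan has 31 days: +31 → Feb 1, 1608 (201 left).
Feb has 29 days: +29 → Mar 1, 1608 (172 left).
Mar has 31 days: +31 → Apr 1, 1608 (141 left).
Apr has 30 days: +30 → May 1, 1608 (111 left).
May has 31 days: +31 → Jun 1, 1608 (80 left).
Jun has 30 days: +30 → Jul 1, 1608 (50 left).
Jul has 31 days: +31 → Aug 1, 1608 (19 left).
+19 → Aug 20, 1608.

August 20, 1608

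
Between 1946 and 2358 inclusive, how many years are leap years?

Multiples of 4 in [1946,2358]: 103.
Of those, multiples of 100: 4 (not leap unless ÷400).
Multiples of 400: 1.
Leap years = 103 − 4 + 1 = 100.

100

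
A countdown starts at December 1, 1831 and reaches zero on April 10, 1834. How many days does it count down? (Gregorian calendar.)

Dec 1, 1831 → Dec 1, 1832: 366 days (Feb 29, 1832 is in that span).
Dec 1, 1832 → Dec 1, 1833: 365 days.
Dec 1, 1833 → Jan 1, 1834: 31 days (December has 31).
Jan 1, 1834 → Feb 1, 1834: 31 days (January has 31).
Feb 1, 1834 → Mar 1, 1834: 28 days (February has 28).
Mar 1, 1834 → Apr 1, 1834: 31 days (March has 31).
Apr 1, 1834 → Apr 10, 1834: 9 days.
Total: 861 days.

861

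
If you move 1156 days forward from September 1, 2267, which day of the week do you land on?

Monday

First find the weekday of Sep 1, 2267. Doomsday rule: the anchor day for the 2200s is Friday. For year 67: 67÷12 = 5 r 7, and 7÷4 = 1, so 5+7+1 = 13.
Friday + 13 ≡ Thursday — that's 2267's doomsday.
In September the doomsday date is Sep 5.
Sep 1 is 4 days before Sep 5; 4 mod 7 = 4, so Thursday − 4 = Sunday.
1156 mod 7 = 1, so 1156 days after a Sunday is Sunday + 1 = Monday.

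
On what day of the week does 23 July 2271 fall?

Doomsday rule: the anchor day for the 2200s is Friday. For year 71: 71÷12 = 5 r 11, and 11÷4 = 2, so 5+11+2 = 18.
Friday + 18 ≡ Tuesday — that's 2271's doomsday.
In July the doomsday date is Jul 11.
Jul 23 is 12 days after Jul 11; 12 mod 7 = 5, so Tuesday + 5 = Sunday.

Sunday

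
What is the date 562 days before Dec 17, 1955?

−365 (one year) → Dec 17, 1954 (197 left).
−17 → Nov 30, 1954 (end of Nov, 30 days; 180 left).
−30 → Oct 31, 1954 (end of Oct, 31 days; 150 left).
−31 → Sep 30, 1954 (end of Sep, 30 days; 119 left).
−30 → Aug 31, 1954 (end of Aug, 31 days; 89 left).
−31 → Jul 31, 1954 (end of Jul, 31 days; 58 left).
−31 → Jun 30, 1954 (end of Jun, 30 days; 27 left).
−27 → Jun 3, 1954.

June 3, 1954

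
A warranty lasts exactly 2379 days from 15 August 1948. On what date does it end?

February 19, 1955

+365 (one year) → Aug 15, 1949 (2014 left).
+365 (one year) → Aug 15, 1950 (1649 left).
+365 (one year) → Aug 15, 1951 (1284 left).
+366 (one year; includes Feb 29, 1952) → Aug 15, 1952 (918 left).
+365 (one year) → Aug 15, 1953 (553 left).
+365 (one year) → Aug 15, 1954 (188 left).
Aug has 31 days: +17 → Sep 1, 1954 (171 left).
Sep has 30 days: +30 → Oct 1, 1954 (141 left).
Oct has 31 days: +31 → Nov 1, 1954 (110 left).
Nov has 30 days: +30 → Dec 1, 1954 (80 left).
Dec has 31 days: +31 → Jan 1, 1955 (49 left).
Jan has 31 days: +31 → Feb 1, 1955 (18 left).
+18 → Feb 19, 1955.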